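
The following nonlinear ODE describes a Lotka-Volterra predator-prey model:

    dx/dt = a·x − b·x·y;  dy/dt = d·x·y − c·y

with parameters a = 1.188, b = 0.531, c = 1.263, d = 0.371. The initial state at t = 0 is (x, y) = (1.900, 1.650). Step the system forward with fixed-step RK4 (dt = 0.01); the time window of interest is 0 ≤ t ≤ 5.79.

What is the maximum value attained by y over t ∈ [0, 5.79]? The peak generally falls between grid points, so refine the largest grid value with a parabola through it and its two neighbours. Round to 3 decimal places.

t=0.000: state=(1.900, 1.650)
step 1 (dt=0.01): k1=(0.593, -0.921), k2=(0.598, -0.916), k3=(0.598, -0.916), k4=(0.604, -0.912); state += dt/6·(k1+2k2+2k3+k4)
t=0.010: state=(1.906, 1.641)
t=0.020: state=(1.912, 1.632)
t=0.030: state=(1.918, 1.623)
continuing one RK4 step at a time; state shown every 20 steps (Δt=0.2):
t=0.200: state=(2.041, 1.483)
t=0.400: state=(2.227, 1.349)
t=0.600: state=(2.462, 1.247)
t=0.800: state=(2.746, 1.175)
t=1.000: state=(3.082, 1.132)
t=1.200: state=(3.469, 1.121)
t=1.400: state=(3.902, 1.144)
t=1.600: state=(4.369, 1.208)
t=1.800: state=(4.847, 1.321)
t=2.000: state=(5.296, 1.495)
t=2.200: state=(5.659, 1.745)
t=2.400: state=(5.861, 2.081)
t=2.600: state=(5.832, 2.499)
t=2.800: state=(5.535, 2.964)
t=3.000: state=(5.002, 3.408)
t=3.200: state=(4.333, 3.744)
t=3.400: state=(3.654, 3.911)
t=3.600: state=(3.057, 3.894)
t=3.800: state=(2.584, 3.726)
t=4.000: state=(2.236, 3.458)
t=4.200: state=(1.997, 3.141)
t=4.400: state=(1.846, 2.813)
t=4.600: state=(1.767, 2.497)
t=4.800: state=(1.746, 2.209)
t=5.000: state=(1.775, 1.955)
t=5.200: state=(1.851, 1.737)
t=5.400: state=(1.972, 1.554)
t=5.600: state=(2.138, 1.406)
t=5.790: state=(2.338, 1.294)
largest grid value and its neighbours: y(3.470)=3.92461, y(3.480)=3.92479, y(3.490)=3.92453
parabola through these three points peaks at t≈3.479 with y≈3.92479

max y = 3.925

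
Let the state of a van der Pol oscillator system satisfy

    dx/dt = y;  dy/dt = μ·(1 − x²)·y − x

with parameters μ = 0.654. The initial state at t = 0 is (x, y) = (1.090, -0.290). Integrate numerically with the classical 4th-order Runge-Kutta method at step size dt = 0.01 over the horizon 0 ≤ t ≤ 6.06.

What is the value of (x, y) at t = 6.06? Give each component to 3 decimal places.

(x, y) = (1.846, -0.536)

t=0.000: state=(1.090, -0.290)
step 1 (dt=0.01): k1=(-0.290, -1.054), k2=(-0.295, -1.053), k3=(-0.295, -1.053), k4=(-0.301, -1.051); state += dt/6·(k1+2k2+2k3+k4)
t=0.010: state=(1.087, -0.301)
t=0.020: state=(1.084, -0.311)
t=0.030: state=(1.081, -0.321)
continuing one RK4 step at a time; state shown every 20 steps (Δt=0.2):
t=0.200: state=(1.011, -0.495)
t=0.400: state=(0.892, -0.694)
t=0.600: state=(0.734, -0.892)
t=0.800: state=(0.535, -1.097)
t=1.000: state=(0.295, -1.310)
t=1.200: state=(0.011, -1.521)
t=1.400: state=(-0.311, -1.696)
t=1.600: state=(-0.660, -1.771)
t=1.800: state=(-1.008, -1.671)
t=2.000: state=(-1.315, -1.366)
t=2.200: state=(-1.545, -0.921)
t=2.400: state=(-1.682, -0.453)
t=2.600: state=(-1.730, -0.049)
t=2.800: state=(-1.707, 0.266)
t=3.000: state=(-1.629, 0.509)
t=3.200: state=(-1.507, 0.707)
t=3.400: state=(-1.347, 0.884)
t=3.600: state=(-1.153, 1.063)
t=3.800: state=(-0.921, 1.259)
t=4.000: state=(-0.647, 1.484)
t=4.200: state=(-0.325, 1.742)
t=4.400: state=(0.050, 2.008)
t=4.600: state=(0.474, 2.210)
t=4.800: state=(0.921, 2.216)
t=5.000: state=(1.339, 1.909)
t=5.200: state=(1.666, 1.335)
t=5.400: state=(1.869, 0.698)
t=5.600: state=(1.953, 0.168)
t=5.800: state=(1.946, -0.211)
t=6.000: state=(1.877, -0.473)
t=6.060: state=(1.846, -0.536)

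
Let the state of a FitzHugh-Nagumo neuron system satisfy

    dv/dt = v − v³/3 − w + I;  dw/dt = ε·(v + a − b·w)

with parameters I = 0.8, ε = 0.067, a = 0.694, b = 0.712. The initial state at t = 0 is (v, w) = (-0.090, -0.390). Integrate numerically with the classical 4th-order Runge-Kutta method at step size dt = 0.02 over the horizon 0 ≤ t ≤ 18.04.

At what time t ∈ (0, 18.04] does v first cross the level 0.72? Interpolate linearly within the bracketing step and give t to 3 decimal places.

t=0.000: state=(-0.090, -0.390)
step 1 (dt=0.02): k1=(1.100, 0.059), k2=(1.111, 0.060), k3=(1.111, 0.060), k4=(1.121, 0.061); state += dt/6·(k1+2k2+2k3+k4)
t=0.020: state=(-0.068, -0.389)
t=0.040: state=(-0.045, -0.388)
t=0.060: state=(-0.022, -0.386)
t=0.560: state=(0.708, -0.344)
next step: t=0.580: state=(0.743, -0.341) — v has crossed 0.72
linear interpolation between t=0.560 (0.70783) and t=0.580 (0.74264) → t≈0.567

t = 0.567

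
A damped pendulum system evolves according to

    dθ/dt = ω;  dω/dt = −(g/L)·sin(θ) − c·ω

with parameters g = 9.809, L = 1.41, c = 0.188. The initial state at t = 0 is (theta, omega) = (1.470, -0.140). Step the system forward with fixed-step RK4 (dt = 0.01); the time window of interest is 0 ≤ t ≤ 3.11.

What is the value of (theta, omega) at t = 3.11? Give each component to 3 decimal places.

(theta, omega) = (0.496, -2.396)

t=0.000: state=(1.470, -0.140)
step 1 (dt=0.01): k1=(-0.140, -6.895), k2=(-0.174, -6.888), k3=(-0.174, -6.888), k4=(-0.209, -6.881); state += dt/6·(k1+2k2+2k3+k4)
t=0.010: state=(1.468, -0.209)
t=0.020: state=(1.466, -0.278)
t=0.030: state=(1.463, -0.346)
continuing one RK4 step at a time; state shown every 20 steps (Δt=0.2):
t=0.200: state=(1.306, -1.481)
t=0.400: state=(0.889, -2.644)
t=0.600: state=(0.282, -3.300)
t=0.800: state=(-0.374, -3.110)
t=1.000: state=(-0.911, -2.168)
t=1.200: state=(-1.219, -0.884)
t=1.400: state=(-1.262, 0.449)
t=1.600: state=(-1.045, 1.689)
t=1.800: state=(-0.605, 2.635)
t=2.000: state=(-0.032, 2.965)
t=2.200: state=(0.528, 2.513)
t=2.400: state=(0.935, 1.496)
t=2.600: state=(1.112, 0.262)
t=2.800: state=(1.040, -0.962)
t=3.000: state=(0.739, -1.998)
t=3.110: state=(0.496, -2.396)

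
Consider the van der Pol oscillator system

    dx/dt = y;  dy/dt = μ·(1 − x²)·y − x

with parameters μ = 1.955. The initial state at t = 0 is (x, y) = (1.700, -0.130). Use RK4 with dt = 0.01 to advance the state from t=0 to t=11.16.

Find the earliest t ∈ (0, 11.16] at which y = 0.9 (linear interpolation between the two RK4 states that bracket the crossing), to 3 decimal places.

t=0.000: state=(1.700, -0.130)
step 1 (dt=0.01): k1=(-0.130, -1.220), k2=(-0.136, -1.197), k3=(-0.136, -1.197), k4=(-0.142, -1.175); state += dt/6·(k1+2k2+2k3+k4)
t=0.010: state=(1.699, -0.142)
t=0.020: state=(1.697, -0.154)
t=0.030: state=(1.696, -0.165)
continuing one RK4 step at a time; state shown every 50 steps (Δt=0.5):
t=0.500: state=(1.541, -0.440)
t=1.000: state=(1.275, -0.635)
t=1.500: state=(0.872, -1.049)
t=2.000: state=(0.071, -2.446)
t=2.500: state=(-1.573, -2.763)
t=3.000: state=(-2.014, 0.119)
t=3.500: state=(-1.877, 0.348)
t=4.000: state=(-1.685, 0.422)
t=4.500: state=(-1.448, 0.534)
t=5.000: state=(-1.131, 0.767)
t=5.150: state=(-1.007, 0.893)
next step: t=5.160: state=(-0.998, 0.903) — y has crossed 0.9
linear interpolation between t=5.150 (0.89310) and t=5.160 (0.90303) → t≈5.157

t = 5.157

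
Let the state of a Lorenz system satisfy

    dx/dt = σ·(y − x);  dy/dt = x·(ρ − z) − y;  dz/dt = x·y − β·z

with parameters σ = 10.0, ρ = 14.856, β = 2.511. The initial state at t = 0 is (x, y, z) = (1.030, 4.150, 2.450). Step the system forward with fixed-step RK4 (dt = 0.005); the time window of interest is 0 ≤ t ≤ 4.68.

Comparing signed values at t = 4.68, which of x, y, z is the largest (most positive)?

t=0.000: state=(1.030, 4.150, 2.450)
step 1 (dt=0.005): k1=(31.200, 8.628, -1.877), k2=(30.636, 9.579, -1.518), k3=(30.674, 9.559, -1.524), k4=(30.144, 10.492, -1.165); state += dt/6·(k1+2k2+2k3+k4)
t=0.005: state=(1.183, 4.198, 2.442)
t=0.010: state=(1.332, 4.255, 2.438)
t=0.015: state=(1.476, 4.321, 2.438)
continuing one RK4 step at a time; state shown every 40 steps (Δt=0.2):
t=0.200: state=(7.150, 11.111, 6.754)
t=0.400: state=(10.249, 6.709, 22.331)
t=0.600: state=(2.080, -0.214, 15.475)
t=0.800: state=(0.251, 0.075, 9.349)
t=1.000: state=(0.241, 0.342, 5.665)
t=1.200: state=(0.687, 1.092, 3.478)
t=1.400: state=(2.378, 3.900, 2.684)
t=1.600: state=(7.920, 11.805, 8.323)
t=1.800: state=(9.405, 5.267, 22.118)
t=2.000: state=(1.837, -0.031, 14.719)
t=2.200: state=(0.439, 0.370, 8.923)
t=2.400: state=(0.724, 1.063, 5.460)
t=2.600: state=(2.124, 3.364, 3.782)
t=2.800: state=(6.702, 10.129, 7.094)
t=3.000: state=(10.181, 7.786, 21.073)
t=3.200: state=(2.933, 0.519, 15.897)
t=3.400: state=(1.001, 0.927, 9.763)
t=3.600: state=(1.638, 2.347, 6.223)
t=3.800: state=(4.380, 6.621, 5.861)
t=4.000: state=(9.707, 11.325, 15.405)
t=4.200: state=(6.054, 2.555, 18.840)
t=4.400: state=(2.018, 1.403, 12.226)
t=4.600: state=(2.232, 2.914, 8.038)
t=4.680: state=(2.964, 4.132, 7.235)
compare at T: x=2.964, y=4.132, z=7.235

largest component: z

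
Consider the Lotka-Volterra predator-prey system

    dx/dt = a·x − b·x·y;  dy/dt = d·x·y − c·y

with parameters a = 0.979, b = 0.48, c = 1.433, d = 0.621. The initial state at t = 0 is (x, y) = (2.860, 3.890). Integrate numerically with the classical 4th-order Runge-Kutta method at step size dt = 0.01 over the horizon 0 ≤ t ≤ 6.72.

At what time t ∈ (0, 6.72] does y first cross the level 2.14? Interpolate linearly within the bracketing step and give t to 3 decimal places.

t=0.000: state=(2.860, 3.890)
step 1 (dt=0.01): k1=(-2.540, 1.335), k2=(-2.538, 1.306), k3=(-2.538, 1.306), k4=(-2.535, 1.277); state += dt/6·(k1+2k2+2k3+k4)
t=0.010: state=(2.835, 3.903)
t=0.020: state=(2.809, 3.916)
t=0.030: state=(2.784, 3.927)
continuing one RK4 step at a time; state shown every 25 steps (Δt=0.25):
t=0.250: state=(2.262, 4.041)
t=0.500: state=(1.793, 3.861)
t=0.750: state=(1.473, 3.471)
t=1.000: state=(1.276, 2.999)
t=1.250: state=(1.170, 2.531)
t=1.480: state=(1.132, 2.145)
next step: t=1.490: state=(1.132, 2.129) — y has crossed 2.14
linear interpolation between t=1.480 (2.14471) and t=1.490 (2.12912) → t≈1.483

t = 1.483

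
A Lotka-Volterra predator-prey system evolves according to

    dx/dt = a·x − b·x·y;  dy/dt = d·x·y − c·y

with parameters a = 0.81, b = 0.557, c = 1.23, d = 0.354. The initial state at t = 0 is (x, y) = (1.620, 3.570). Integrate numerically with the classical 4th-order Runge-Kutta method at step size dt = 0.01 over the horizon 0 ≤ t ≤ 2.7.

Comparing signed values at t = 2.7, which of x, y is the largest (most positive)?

largest component: x

t=0.000: state=(1.620, 3.570)
step 1 (dt=0.01): k1=(-1.909, -2.344), k2=(-1.887, -2.348), k3=(-1.888, -2.348), k4=(-1.866, -2.352); state += dt/6·(k1+2k2+2k3+k4)
t=0.010: state=(1.601, 3.547)
t=0.020: state=(1.583, 3.523)
t=0.030: state=(1.565, 3.499)
continuing one RK4 step at a time; state shown every 10 steps (Δt=0.1):
t=0.100: state=(1.449, 3.333)
t=0.200: state=(1.314, 3.094)
t=0.300: state=(1.207, 2.861)
t=0.400: state=(1.123, 2.636)
t=0.500: state=(1.058, 2.423)
t=0.600: state=(1.008, 2.222)
t=0.700: state=(0.971, 2.035)
t=0.800: state=(0.945, 1.861)
t=0.900: state=(0.928, 1.701)
t=1.000: state=(0.919, 1.554)
t=1.100: state=(0.917, 1.420)
t=1.200: state=(0.922, 1.297)
t=1.300: state=(0.933, 1.185)
t=1.400: state=(0.950, 1.084)
t=1.500: state=(0.972, 0.991)
t=1.600: state=(1.000, 0.908)
t=1.700: state=(1.033, 0.832)
t=1.800: state=(1.072, 0.764)
t=1.900: state=(1.116, 0.702)
t=2.000: state=(1.165, 0.646)
t=2.100: state=(1.221, 0.596)
t=2.200: state=(1.282, 0.551)
t=2.300: state=(1.350, 0.510)
t=2.400: state=(1.424, 0.474)
t=2.500: state=(1.506, 0.442)
t=2.600: state=(1.594, 0.412)
t=2.700: state=(1.691, 0.387)
compare at T: x=1.691, y=0.387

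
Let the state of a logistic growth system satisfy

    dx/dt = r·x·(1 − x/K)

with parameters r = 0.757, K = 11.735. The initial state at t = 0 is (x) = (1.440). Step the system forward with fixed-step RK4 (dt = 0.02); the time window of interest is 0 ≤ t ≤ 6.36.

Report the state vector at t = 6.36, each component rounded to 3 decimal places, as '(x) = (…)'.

(x) = (11.092)

t=0.000: state=(1.440)
step 1 (dt=0.02): k1=(0.956), k2=(0.962), k3=(0.962), k4=(0.967); state += dt/6·(k1+2k2+2k3+k4)
t=0.020: state=(1.459)
t=0.040: state=(1.479)
t=0.060: state=(1.498)
continuing one RK4 step at a time; state shown every 25 steps (Δt=0.5):
t=0.500: state=(1.990)
t=1.000: state=(2.696)
t=1.500: state=(3.560)
t=2.000: state=(4.561)
t=2.500: state=(5.649)
t=3.000: state=(6.753)
t=3.500: state=(7.795)
t=4.000: state=(8.718)
t=4.500: state=(9.486)
t=5.000: state=(10.096)
t=5.500: state=(10.561)
t=6.000: state=(10.905)
t=6.360: state=(11.092)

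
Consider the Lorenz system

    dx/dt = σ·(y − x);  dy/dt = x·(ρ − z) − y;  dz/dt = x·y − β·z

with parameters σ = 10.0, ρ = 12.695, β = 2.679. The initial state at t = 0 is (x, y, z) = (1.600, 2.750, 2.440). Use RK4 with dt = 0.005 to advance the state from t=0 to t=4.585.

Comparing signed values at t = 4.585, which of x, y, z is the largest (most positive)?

largest component: z

t=0.000: state=(1.600, 2.750, 2.440)
step 1 (dt=0.005): k1=(11.500, 13.658, -2.137), k2=(11.554, 13.927, -1.988), k3=(11.559, 13.927, -1.987), k4=(11.618, 14.198, -1.836); state += dt/6·(k1+2k2+2k3+k4)
t=0.005: state=(1.658, 2.820, 2.430)
t=0.010: state=(1.716, 2.892, 2.422)
t=0.015: state=(1.775, 2.967, 2.415)
continuing one RK4 step at a time; state shown every 40 steps (Δt=0.2):
t=0.200: state=(5.146, 7.797, 4.250)
t=0.400: state=(9.883, 10.047, 15.727)
t=0.600: state=(4.723, 1.716, 15.560)
t=0.800: state=(1.692, 1.333, 9.615)
t=1.000: state=(2.061, 2.695, 6.162)
t=1.200: state=(4.385, 6.154, 5.823)
t=1.400: state=(8.285, 9.561, 12.249)
t=1.600: state=(6.505, 4.148, 15.857)
t=1.800: state=(3.162, 2.463, 11.238)
t=2.000: state=(3.212, 3.828, 7.989)
t=2.200: state=(5.395, 6.875, 8.310)
t=2.400: state=(7.688, 7.882, 13.344)
t=2.600: state=(5.730, 4.229, 14.182)
t=2.800: state=(3.840, 3.564, 10.813)
t=3.000: state=(4.387, 5.125, 8.978)
t=3.200: state=(6.302, 7.236, 10.619)
t=3.400: state=(6.827, 6.265, 13.681)
t=3.600: state=(5.073, 4.282, 12.637)
t=3.800: state=(4.416, 4.551, 10.408)
t=4.000: state=(5.357, 6.055, 10.099)
t=4.200: state=(6.501, 6.728, 12.124)
t=4.400: state=(5.955, 5.331, 13.044)
t=4.585: state=(4.954, 4.635, 11.736)
compare at T: x=4.954, y=4.635, z=11.736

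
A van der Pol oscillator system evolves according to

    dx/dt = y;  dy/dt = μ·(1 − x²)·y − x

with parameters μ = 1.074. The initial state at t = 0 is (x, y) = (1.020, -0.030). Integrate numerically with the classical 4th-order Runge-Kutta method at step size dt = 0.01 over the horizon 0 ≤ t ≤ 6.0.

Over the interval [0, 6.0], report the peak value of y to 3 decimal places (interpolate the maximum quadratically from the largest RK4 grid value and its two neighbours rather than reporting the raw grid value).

t=0.000: state=(1.020, -0.030)
step 1 (dt=0.01): k1=(-0.030, -1.019), k2=(-0.035, -1.018), k3=(-0.035, -1.018), k4=(-0.040, -1.018); state += dt/6·(k1+2k2+2k3+k4)
t=0.010: state=(1.020, -0.040)
t=0.020: state=(1.019, -0.050)
t=0.030: state=(1.019, -0.061)
continuing one RK4 step at a time; state shown every 20 steps (Δt=0.2):
t=0.200: state=(0.994, -0.232)
t=0.400: state=(0.928, -0.430)
t=0.600: state=(0.822, -0.632)
t=0.800: state=(0.674, -0.852)
t=1.000: state=(0.478, -1.108)
t=1.200: state=(0.227, -1.414)
t=1.400: state=(-0.091, -1.766)
t=1.600: state=(-0.478, -2.087)
t=1.800: state=(-0.910, -2.182)
t=2.000: state=(-1.321, -1.844)
t=2.200: state=(-1.624, -1.164)
t=2.400: state=(-1.787, -0.487)
t=2.600: state=(-1.833, -0.010)
t=2.800: state=(-1.803, 0.281)
t=3.000: state=(-1.728, 0.463)
t=3.200: state=(-1.622, 0.592)
t=3.400: state=(-1.492, 0.705)
t=3.600: state=(-1.339, 0.824)
t=3.800: state=(-1.161, 0.966)
t=4.000: state=(-0.950, 1.151)
t=4.200: state=(-0.696, 1.403)
t=4.400: state=(-0.382, 1.748)
t=4.600: state=(0.010, 2.189)
t=4.800: state=(0.493, 2.615)
t=5.000: state=(1.033, 2.691)
t=5.200: state=(1.522, 2.091)
t=5.400: state=(1.844, 1.115)
t=5.600: state=(1.983, 0.333)
t=5.800: state=(1.999, -0.120)
t=6.000: state=(1.949, -0.359)
largest grid value and its neighbours: y(4.920)=2.73211, y(4.930)=2.73299, y(4.940)=2.73225
parabola through these three points peaks at t≈4.930 with y≈2.73299

max y = 2.733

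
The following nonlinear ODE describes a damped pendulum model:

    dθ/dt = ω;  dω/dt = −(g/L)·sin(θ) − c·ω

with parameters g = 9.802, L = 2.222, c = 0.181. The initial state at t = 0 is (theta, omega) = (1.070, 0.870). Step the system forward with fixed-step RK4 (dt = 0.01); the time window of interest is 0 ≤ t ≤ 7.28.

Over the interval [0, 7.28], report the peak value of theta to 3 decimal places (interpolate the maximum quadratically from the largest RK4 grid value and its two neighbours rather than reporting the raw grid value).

t=0.000: state=(1.070, 0.870)
step 1 (dt=0.01): k1=(0.870, -4.027), k2=(0.850, -4.033), k3=(0.850, -4.032), k4=(0.830, -4.038); state += dt/6·(k1+2k2+2k3+k4)
t=0.010: state=(1.078, 0.830)
t=0.020: state=(1.087, 0.789)
t=0.030: state=(1.094, 0.749)
continuing one RK4 step at a time; state shown every 25 steps (Δt=0.25):
t=0.250: state=(1.160, -0.146)
t=0.500: state=(1.002, -1.100)
t=0.750: state=(0.628, -1.842)
t=1.000: state=(0.117, -2.153)
t=1.250: state=(-0.401, -1.899)
t=1.500: state=(-0.795, -1.198)
t=1.750: state=(-0.983, -0.296)
t=2.000: state=(-0.942, 0.613)
t=2.250: state=(-0.688, 1.380)
t=2.500: state=(-0.279, 1.824)
t=2.750: state=(0.184, 1.792)
t=3.000: state=(0.578, 1.303)
t=3.250: state=(0.812, 0.542)
t=3.500: state=(0.844, -0.289)
t=3.750: state=(0.676, -1.029)
t=4.000: state=(0.350, -1.519)
t=4.250: state=(-0.050, -1.612)
t=4.500: state=(-0.420, -1.282)
t=4.750: state=(-0.667, -0.656)
t=5.000: state=(-0.739, 0.082)
t=5.250: state=(-0.630, 0.771)
t=5.500: state=(-0.370, 1.261)
t=5.750: state=(-0.027, 1.419)
t=6.000: state=(0.308, 1.200)
t=6.250: state=(0.548, 0.689)
t=6.500: state=(0.641, 0.042)
t=6.750: state=(0.571, -0.585)
t=7.000: state=(0.362, -1.052)
t=7.250: state=(0.069, -1.238)
t=7.280: state=(0.032, -1.238)
largest grid value and its neighbours: theta(0.200)=1.16266, theta(0.210)=1.16301, theta(0.220)=1.16296
parabola through these three points peaks at t≈0.214 with theta≈1.16304

max theta = 1.163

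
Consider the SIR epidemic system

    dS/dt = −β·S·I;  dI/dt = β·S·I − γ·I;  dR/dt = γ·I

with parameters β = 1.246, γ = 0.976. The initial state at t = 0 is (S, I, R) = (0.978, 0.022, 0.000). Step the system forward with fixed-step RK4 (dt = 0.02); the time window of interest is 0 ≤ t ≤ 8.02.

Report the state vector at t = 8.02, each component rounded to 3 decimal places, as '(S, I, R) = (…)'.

(S, I, R) = (0.678, 0.035, 0.287)

t=0.000: state=(0.978, 0.022, 0.000)
step 1 (dt=0.02): k1=(-0.027, 0.005, 0.021), k2=(-0.027, 0.005, 0.022), k3=(-0.027, 0.005, 0.022), k4=(-0.027, 0.005, 0.022); state += dt/6·(k1+2k2+2k3+k4)
t=0.020: state=(0.977, 0.022, 0.000)
t=0.040: state=(0.977, 0.022, 0.001)
t=0.060: state=(0.976, 0.022, 0.001)
continuing one RK4 step at a time; state shown every 25 steps (Δt=0.5):
t=0.500: state=(0.964, 0.025, 0.011)
t=1.000: state=(0.948, 0.028, 0.024)
t=1.500: state=(0.931, 0.030, 0.038)
t=2.000: state=(0.913, 0.033, 0.054)
t=2.500: state=(0.894, 0.036, 0.071)
t=3.000: state=(0.873, 0.038, 0.089)
t=3.500: state=(0.852, 0.040, 0.108)
t=4.000: state=(0.831, 0.041, 0.127)
t=4.500: state=(0.810, 0.042, 0.148)
t=5.000: state=(0.788, 0.043, 0.169)
t=5.500: state=(0.768, 0.043, 0.190)
t=6.000: state=(0.748, 0.042, 0.210)
t=6.500: state=(0.729, 0.041, 0.230)
t=7.000: state=(0.711, 0.039, 0.250)
t=7.500: state=(0.694, 0.037, 0.269)
t=8.000: state=(0.679, 0.035, 0.286)
t=8.020: state=(0.678, 0.035, 0.287)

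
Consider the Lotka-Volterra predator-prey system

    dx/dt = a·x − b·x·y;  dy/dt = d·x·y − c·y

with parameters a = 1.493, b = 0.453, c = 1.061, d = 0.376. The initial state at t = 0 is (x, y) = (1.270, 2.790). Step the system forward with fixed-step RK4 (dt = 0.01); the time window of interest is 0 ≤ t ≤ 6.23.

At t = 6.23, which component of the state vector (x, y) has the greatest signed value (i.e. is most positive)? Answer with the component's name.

t=0.000: state=(1.270, 2.790)
step 1 (dt=0.01): k1=(0.291, -1.628), k2=(0.296, -1.622), k3=(0.296, -1.622), k4=(0.301, -1.615); state += dt/6·(k1+2k2+2k3+k4)
t=0.010: state=(1.273, 2.774)
t=0.020: state=(1.276, 2.758)
t=0.030: state=(1.279, 2.742)
continuing one RK4 step at a time; state shown every 25 steps (Δt=0.25):
t=0.250: state=(1.374, 2.422)
t=0.500: state=(1.544, 2.130)
t=0.750: state=(1.785, 1.909)
t=1.000: state=(2.108, 1.757)
t=1.250: state=(2.523, 1.674)
t=1.500: state=(3.035, 1.666)
t=1.750: state=(3.637, 1.747)
t=2.000: state=(4.291, 1.945)
t=2.250: state=(4.909, 2.301)
t=2.500: state=(5.334, 2.863)
t=2.750: state=(5.370, 3.645)
t=3.000: state=(4.905, 4.548)
t=3.250: state=(4.062, 5.327)
t=3.500: state=(3.141, 5.730)
t=3.750: state=(2.381, 5.687)
t=4.000: state=(1.851, 5.313)
t=4.250: state=(1.518, 4.767)
t=4.500: state=(1.328, 4.176)
t=4.750: state=(1.242, 3.612)
t=5.000: state=(1.234, 3.111)
t=5.250: state=(1.291, 2.685)
t=5.500: state=(1.412, 2.337)
t=5.750: state=(1.600, 2.064)
t=6.000: state=(1.862, 1.862)
t=6.230: state=(2.177, 1.736)
compare at T: x=2.177, y=1.736

largest component: x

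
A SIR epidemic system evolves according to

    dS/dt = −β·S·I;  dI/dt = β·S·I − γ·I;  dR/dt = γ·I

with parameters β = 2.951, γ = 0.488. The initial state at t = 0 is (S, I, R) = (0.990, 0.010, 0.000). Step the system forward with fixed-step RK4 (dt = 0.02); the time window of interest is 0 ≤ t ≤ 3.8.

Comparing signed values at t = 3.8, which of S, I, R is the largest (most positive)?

largest component: R

t=0.000: state=(0.990, 0.010, 0.000)
step 1 (dt=0.02): k1=(-0.029, 0.024, 0.005), k2=(-0.030, 0.025, 0.005), k3=(-0.030, 0.025, 0.005), k4=(-0.031, 0.026, 0.005); state += dt/6·(k1+2k2+2k3+k4)
t=0.020: state=(0.989, 0.010, 0.000)
t=0.040: state=(0.989, 0.011, 0.000)
t=0.060: state=(0.988, 0.012, 0.000)
continuing one RK4 step at a time; state shown every 10 steps (Δt=0.2):
t=0.200: state=(0.983, 0.016, 0.001)
t=0.400: state=(0.970, 0.026, 0.003)
t=0.600: state=(0.952, 0.042, 0.007)
t=0.800: state=(0.922, 0.066, 0.012)
t=1.000: state=(0.878, 0.102, 0.020)
t=1.200: state=(0.815, 0.153, 0.032)
t=1.400: state=(0.731, 0.219, 0.050)
t=1.600: state=(0.628, 0.297, 0.075)
t=1.800: state=(0.514, 0.377, 0.108)
t=2.000: state=(0.403, 0.448, 0.149)
t=2.200: state=(0.304, 0.501, 0.195)
t=2.400: state=(0.224, 0.530, 0.246)
t=2.600: state=(0.163, 0.539, 0.298)
t=2.800: state=(0.119, 0.531, 0.350)
t=3.000: state=(0.088, 0.511, 0.401)
t=3.200: state=(0.065, 0.485, 0.450)
t=3.400: state=(0.049, 0.455, 0.496)
t=3.600: state=(0.038, 0.423, 0.539)
t=3.800: state=(0.030, 0.392, 0.578)
compare at T: S=0.030, I=0.392, R=0.578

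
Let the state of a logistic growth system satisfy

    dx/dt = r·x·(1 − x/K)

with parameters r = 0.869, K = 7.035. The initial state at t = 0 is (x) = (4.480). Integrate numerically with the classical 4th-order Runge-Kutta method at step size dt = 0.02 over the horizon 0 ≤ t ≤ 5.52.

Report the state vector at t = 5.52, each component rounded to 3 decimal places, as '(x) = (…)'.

t=0.000: state=(4.480)
step 1 (dt=0.02): k1=(1.414), k2=(1.411), k3=(1.411), k4=(1.407); state += dt/6·(k1+2k2+2k3+k4)
t=0.020: state=(4.508)
t=0.040: state=(4.536)
t=0.060: state=(4.564)
continuing one RK4 step at a time; state shown every 10 steps (Δt=0.2):
t=0.200: state=(4.756)
t=0.400: state=(5.015)
t=0.600: state=(5.256)
t=0.800: state=(5.477)
t=1.000: state=(5.677)
t=1.200: state=(5.858)
t=1.400: state=(6.018)
t=1.600: state=(6.160)
t=1.800: state=(6.285)
t=2.000: state=(6.394)
t=2.200: state=(6.488)
t=2.400: state=(6.570)
t=2.600: state=(6.640)
t=2.800: state=(6.700)
t=3.000: state=(6.751)
t=3.200: state=(6.795)
t=3.400: state=(6.832)
t=3.600: state=(6.864)
t=3.800: state=(6.890)
t=4.000: state=(6.913)
t=4.200: state=(6.932)
t=4.400: state=(6.948)
t=4.600: state=(6.962)
t=4.800: state=(6.974)
t=5.000: state=(6.983)
t=5.200: state=(6.992)
t=5.400: state=(6.998)
t=5.520: state=(7.002)

(x) = (7.002)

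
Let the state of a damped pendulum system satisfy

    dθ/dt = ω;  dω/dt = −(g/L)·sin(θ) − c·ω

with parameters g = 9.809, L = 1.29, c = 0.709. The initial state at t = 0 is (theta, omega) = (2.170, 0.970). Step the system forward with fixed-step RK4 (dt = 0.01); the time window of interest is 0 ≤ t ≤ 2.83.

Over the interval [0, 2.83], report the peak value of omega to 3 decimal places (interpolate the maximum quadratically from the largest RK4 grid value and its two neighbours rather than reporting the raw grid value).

t=0.000: state=(2.170, 0.970)
step 1 (dt=0.01): k1=(0.970, -6.967), k2=(0.935, -6.921), k3=(0.935, -6.922), k4=(0.901, -6.877); state += dt/6·(k1+2k2+2k3+k4)
t=0.010: state=(2.179, 0.901)
t=0.020: state=(2.188, 0.832)
t=0.030: state=(2.196, 0.765)
continuing one RK4 step at a time; state shown every 10 steps (Δt=0.1):
t=0.100: state=(2.234, 0.314)
t=0.200: state=(2.235, -0.284)
t=0.300: state=(2.178, -0.853)
t=0.400: state=(2.064, -1.419)
t=0.500: state=(1.894, -1.994)
t=0.600: state=(1.665, -2.573)
t=0.700: state=(1.380, -3.128)
t=0.800: state=(1.042, -3.598)
t=0.900: state=(0.666, -3.902)
t=1.000: state=(0.270, -3.963)
t=1.100: state=(-0.118, -3.744)
t=1.200: state=(-0.470, -3.272)
t=1.300: state=(-0.766, -2.620)
t=1.400: state=(-0.991, -1.873)
t=1.500: state=(-1.140, -1.101)
t=1.600: state=(-1.212, -0.346)
t=1.700: state=(-1.210, 0.366)
t=1.800: state=(-1.141, 1.020)
t=1.900: state=(-1.009, 1.597)
t=2.000: state=(-0.825, 2.070)
t=2.100: state=(-0.600, 2.408)
t=2.200: state=(-0.349, 2.577)
t=2.300: state=(-0.090, 2.559)
t=2.400: state=(0.157, 2.357)
t=2.500: state=(0.376, 2.000)
t=2.600: state=(0.553, 1.531)
t=2.700: state=(0.680, 0.999)
t=2.800: state=(0.752, 0.446)
t=2.830: state=(0.763, 0.282)
largest grid value and its neighbours: omega(2.230)=2.59204, omega(2.240)=2.59307, omega(2.250)=2.59219
parabola through these three points peaks at t≈2.240 with omega≈2.59307

max omega = 2.593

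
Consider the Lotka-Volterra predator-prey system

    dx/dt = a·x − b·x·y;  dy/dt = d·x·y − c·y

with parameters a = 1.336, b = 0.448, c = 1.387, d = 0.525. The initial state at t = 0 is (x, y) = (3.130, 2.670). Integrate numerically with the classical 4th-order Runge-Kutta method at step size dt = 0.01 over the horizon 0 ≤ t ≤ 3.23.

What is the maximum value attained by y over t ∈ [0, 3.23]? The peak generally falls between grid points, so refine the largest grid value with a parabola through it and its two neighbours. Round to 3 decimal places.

t=0.000: state=(3.130, 2.670)
step 1 (dt=0.01): k1=(0.438, 0.684), k2=(0.433, 0.688), k3=(0.433, 0.688), k4=(0.429, 0.692); state += dt/6·(k1+2k2+2k3+k4)
t=0.010: state=(3.134, 2.677)
t=0.020: state=(3.139, 2.684)
t=0.030: state=(3.143, 2.691)
continuing one RK4 step at a time; state shown every 20 steps (Δt=0.2):
t=0.200: state=(3.198, 2.821)
t=0.400: state=(3.219, 2.996)
t=0.600: state=(3.189, 3.179)
t=0.800: state=(3.108, 3.354)
t=1.000: state=(2.986, 3.501)
t=1.200: state=(2.836, 3.602)
t=1.400: state=(2.676, 3.646)
t=1.600: state=(2.523, 3.629)
t=1.800: state=(2.387, 3.558)
t=2.000: state=(2.278, 3.443)
t=2.200: state=(2.200, 3.300)
t=2.400: state=(2.153, 3.142)
t=2.600: state=(2.138, 2.981)
t=2.800: state=(2.153, 2.829)
t=3.000: state=(2.196, 2.693)
t=3.200: state=(2.266, 2.579)
t=3.230: state=(2.279, 2.564)
largest grid value and its neighbours: y(1.430)=3.64701, y(1.440)=3.64714, y(1.450)=3.64712
parabola through these three points peaks at t≈1.444 with y≈3.64715

max y = 3.647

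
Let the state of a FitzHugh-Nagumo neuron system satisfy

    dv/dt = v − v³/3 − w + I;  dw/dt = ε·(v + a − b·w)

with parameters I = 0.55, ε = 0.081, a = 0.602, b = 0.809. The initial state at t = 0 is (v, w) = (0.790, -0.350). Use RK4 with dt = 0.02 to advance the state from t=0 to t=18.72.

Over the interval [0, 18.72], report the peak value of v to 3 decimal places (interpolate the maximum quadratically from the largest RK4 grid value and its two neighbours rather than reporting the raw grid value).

max v = 1.971

t=0.000: state=(0.790, -0.350)
step 1 (dt=0.02): k1=(1.526, 0.136), k2=(1.530, 0.137), k3=(1.530, 0.137), k4=(1.534, 0.138); state += dt/6·(k1+2k2+2k3+k4)
t=0.020: state=(0.821, -0.347)
t=0.040: state=(0.851, -0.344)
t=0.060: state=(0.882, -0.342)
continuing one RK4 step at a time; state shown every 50 steps (Δt=1):
t=1.000: state=(1.886, -0.166)
t=2.000: state=(1.961, 0.045)
t=3.000: state=(1.897, 0.240)
t=4.000: state=(1.826, 0.418)
t=5.000: state=(1.754, 0.579)
t=6.000: state=(1.680, 0.724)
t=7.000: state=(1.604, 0.854)
t=8.000: state=(1.527, 0.970)
t=9.000: state=(1.445, 1.072)
t=10.000: state=(1.359, 1.161)
t=11.000: state=(1.266, 1.238)
t=12.000: state=(1.161, 1.302)
t=13.000: state=(1.038, 1.353)
t=14.000: state=(0.879, 1.389)
t=15.000: state=(0.642, 1.409)
t=16.000: state=(0.194, 1.401)
t=17.000: state=(-0.862, 1.339)
t=18.000: state=(-1.864, 1.185)
t=18.720: state=(-1.947, 1.055)
largest grid value and its neighbours: v(1.620)=1.97089, v(1.640)=1.97091, v(1.660)=1.97085
parabola through these three points peaks at t≈1.636 with v≈1.97092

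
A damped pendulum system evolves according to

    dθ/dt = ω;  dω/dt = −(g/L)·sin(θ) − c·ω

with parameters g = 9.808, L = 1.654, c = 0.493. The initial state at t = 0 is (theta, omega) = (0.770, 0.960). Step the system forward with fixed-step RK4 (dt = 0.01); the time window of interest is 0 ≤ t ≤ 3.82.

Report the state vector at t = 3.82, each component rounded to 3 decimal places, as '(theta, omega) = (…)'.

(theta, omega) = (-0.197, -0.656)

t=0.000: state=(0.770, 0.960)
step 1 (dt=0.01): k1=(0.960, -4.601), k2=(0.937, -4.610), k3=(0.937, -4.610), k4=(0.914, -4.618); state += dt/6·(k1+2k2+2k3+k4)
t=0.010: state=(0.779, 0.914)
t=0.020: state=(0.788, 0.868)
t=0.030: state=(0.797, 0.821)
continuing one RK4 step at a time; state shown every 20 steps (Δt=0.2):
t=0.200: state=(0.869, 0.032)
t=0.400: state=(0.788, -0.813)
t=0.600: state=(0.558, -1.447)
t=0.800: state=(0.232, -1.746)
t=1.000: state=(-0.113, -1.644)
t=1.200: state=(-0.402, -1.192)
t=1.400: state=(-0.577, -0.537)
t=1.600: state=(-0.614, 0.157)
t=1.800: state=(-0.520, 0.758)
t=2.000: state=(-0.325, 1.154)
t=2.200: state=(-0.077, 1.270)
t=2.400: state=(0.164, 1.097)
t=2.600: state=(0.347, 0.700)
t=2.800: state=(0.437, 0.194)
t=3.000: state=(0.425, -0.304)
t=3.200: state=(0.322, -0.694)
t=3.400: state=(0.160, -0.900)
t=3.600: state=(-0.023, -0.890)
t=3.800: state=(-0.183, -0.685)
t=3.820: state=(-0.197, -0.656)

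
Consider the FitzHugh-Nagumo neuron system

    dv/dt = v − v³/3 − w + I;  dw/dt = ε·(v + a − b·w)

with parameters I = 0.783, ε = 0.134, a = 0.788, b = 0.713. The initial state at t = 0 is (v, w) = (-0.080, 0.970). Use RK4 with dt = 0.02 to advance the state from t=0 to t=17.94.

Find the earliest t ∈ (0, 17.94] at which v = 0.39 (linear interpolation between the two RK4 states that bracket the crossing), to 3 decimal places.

t=0.000: state=(-0.080, 0.970)
step 1 (dt=0.02): k1=(-0.267, 0.002), k2=(-0.270, 0.002), k3=(-0.270, 0.002), k4=(-0.272, 0.001); state += dt/6·(k1+2k2+2k3+k4)
t=0.020: state=(-0.085, 0.970)
t=0.040: state=(-0.091, 0.970)
t=0.060: state=(-0.096, 0.970)
continuing one RK4 step at a time; state shown every 50 steps (Δt=1):
t=1.000: state=(-0.517, 0.948)
t=2.000: state=(-1.251, 0.849)
t=3.000: state=(-1.617, 0.682)
t=4.000: state=(-1.616, 0.513)
t=5.000: state=(-1.536, 0.365)
t=6.000: state=(-1.442, 0.242)
t=7.000: state=(-1.341, 0.143)
t=8.000: state=(-1.235, 0.066)
t=9.000: state=(-1.120, 0.010)
t=10.000: state=(-0.990, -0.025)
t=11.000: state=(-0.831, -0.039)
t=12.000: state=(-0.609, -0.027)
t=13.000: state=(-0.224, 0.020)
t=13.780: state=(0.374, 0.103)
next step: t=13.800: state=(0.395, 0.106) — v has crossed 0.39
linear interpolation between t=13.780 (0.37441) and t=13.800 (0.39529) → t≈13.795

t = 13.795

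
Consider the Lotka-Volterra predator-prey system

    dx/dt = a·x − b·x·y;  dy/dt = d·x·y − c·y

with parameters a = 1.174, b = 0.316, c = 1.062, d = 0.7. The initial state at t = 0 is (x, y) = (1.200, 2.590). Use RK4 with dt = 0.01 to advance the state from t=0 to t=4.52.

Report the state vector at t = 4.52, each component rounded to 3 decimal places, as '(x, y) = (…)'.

t=0.000: state=(1.200, 2.590)
step 1 (dt=0.01): k1=(0.427, -0.575), k2=(0.429, -0.570), k3=(0.429, -0.570), k4=(0.430, -0.566); state += dt/6·(k1+2k2+2k3+k4)
t=0.010: state=(1.204, 2.584)
t=0.020: state=(1.209, 2.579)
t=0.030: state=(1.213, 2.573)
continuing one RK4 step at a time; state shown every 20 steps (Δt=0.2):
t=0.200: state=(1.293, 2.493)
t=0.400: state=(1.399, 2.434)
t=0.600: state=(1.519, 2.414)
t=0.800: state=(1.648, 2.436)
t=1.000: state=(1.783, 2.505)
t=1.200: state=(1.919, 2.625)
t=1.400: state=(2.045, 2.801)
t=1.600: state=(2.151, 3.039)
t=1.800: state=(2.224, 3.340)
t=2.000: state=(2.252, 3.697)
t=2.200: state=(2.227, 4.093)
t=2.400: state=(2.147, 4.498)
t=2.600: state=(2.019, 4.872)
t=2.800: state=(1.858, 5.169)
t=3.000: state=(1.684, 5.356)
t=3.200: state=(1.514, 5.417)
t=3.400: state=(1.361, 5.356)
t=3.600: state=(1.233, 5.192)
t=3.800: state=(1.131, 4.952)
t=4.000: state=(1.056, 4.666)
t=4.200: state=(1.004, 4.357)
t=4.400: state=(0.973, 4.045)
t=4.520: state=(0.965, 3.863)

(x, y) = (0.965, 3.863)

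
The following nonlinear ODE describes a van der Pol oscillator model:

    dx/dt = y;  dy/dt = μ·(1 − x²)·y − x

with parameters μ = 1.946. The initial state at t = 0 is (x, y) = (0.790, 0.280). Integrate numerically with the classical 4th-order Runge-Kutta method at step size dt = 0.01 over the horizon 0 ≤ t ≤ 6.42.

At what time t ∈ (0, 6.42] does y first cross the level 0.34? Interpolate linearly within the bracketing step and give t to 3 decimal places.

t=0.000: state=(0.790, 0.280)
step 1 (dt=0.01): k1=(0.280, -0.585), k2=(0.277, -0.590), k3=(0.277, -0.590), k4=(0.274, -0.595); state += dt/6·(k1+2k2+2k3+k4)
t=0.010: state=(0.793, 0.274)
t=0.020: state=(0.795, 0.268)
t=0.030: state=(0.798, 0.262)
continuing one RK4 step at a time; state shown every 25 steps (Δt=0.25):
t=0.250: state=(0.839, 0.108)
t=0.500: state=(0.841, -0.103)
t=0.750: state=(0.786, -0.343)
t=1.000: state=(0.665, -0.638)
t=1.250: state=(0.457, -1.056)
t=1.500: state=(0.115, -1.735)
t=1.750: state=(-0.439, -2.723)
t=2.000: state=(-1.187, -2.945)
t=2.250: state=(-1.738, -1.321)
t=2.500: state=(-1.898, -0.143)
t=2.750: state=(-1.878, 0.229)
t=2.980: state=(-1.810, 0.339)
next step: t=2.990: state=(-1.807, 0.342) — y has crossed 0.34
linear interpolation between t=2.980 (0.33941) and t=2.990 (0.34243) → t≈2.982

t = 2.982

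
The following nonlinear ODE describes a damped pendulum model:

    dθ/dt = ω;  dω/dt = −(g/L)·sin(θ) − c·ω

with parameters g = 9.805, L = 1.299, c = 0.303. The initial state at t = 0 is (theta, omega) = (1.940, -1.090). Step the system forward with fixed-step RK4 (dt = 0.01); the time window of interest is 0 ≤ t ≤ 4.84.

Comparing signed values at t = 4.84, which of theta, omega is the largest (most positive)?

t=0.000: state=(1.940, -1.090)
step 1 (dt=0.01): k1=(-1.090, -6.709), k2=(-1.124, -6.714), k3=(-1.124, -6.714), k4=(-1.157, -6.719); state += dt/6·(k1+2k2+2k3+k4)
t=0.010: state=(1.929, -1.157)
t=0.020: state=(1.917, -1.224)
t=0.030: state=(1.904, -1.292)
continuing one RK4 step at a time; state shown every 20 steps (Δt=0.2):
t=0.200: state=(1.586, -2.450)
t=0.400: state=(0.967, -3.692)
t=0.600: state=(0.156, -4.240)
t=0.800: state=(-0.649, -3.622)
t=1.000: state=(-1.240, -2.218)
t=1.200: state=(-1.526, -0.646)
t=1.400: state=(-1.504, 0.856)
t=1.600: state=(-1.192, 2.235)
t=1.800: state=(-0.633, 3.259)
t=2.000: state=(0.057, 3.475)
t=2.200: state=(0.691, 2.723)
t=2.400: state=(1.109, 1.402)
t=2.600: state=(1.244, -0.045)
t=2.800: state=(1.097, -1.402)
t=3.000: state=(0.702, -2.474)
t=3.200: state=(0.148, -2.931)
t=3.400: state=(-0.414, -2.554)
t=3.600: state=(-0.830, -1.534)
t=3.800: state=(-1.011, -0.260)
t=4.000: state=(-0.936, 0.982)
t=4.200: state=(-0.635, 1.972)
t=4.400: state=(-0.182, 2.440)
t=4.600: state=(0.294, 2.207)
t=4.800: state=(0.661, 1.388)
t=4.840: state=(0.712, 1.181)
compare at T: theta=0.712, omega=1.181

largest component: omega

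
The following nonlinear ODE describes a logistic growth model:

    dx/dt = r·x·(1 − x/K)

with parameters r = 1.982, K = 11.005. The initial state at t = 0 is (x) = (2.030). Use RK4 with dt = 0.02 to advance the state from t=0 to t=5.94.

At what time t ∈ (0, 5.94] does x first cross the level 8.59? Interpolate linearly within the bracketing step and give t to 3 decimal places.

t = 1.390

t=0.000: state=(2.030)
step 1 (dt=0.02): k1=(3.281), k2=(3.322), k3=(3.323), k4=(3.364); state += dt/6·(k1+2k2+2k3+k4)
t=0.020: state=(2.096)
t=0.040: state=(2.165)
t=0.060: state=(2.234)
continuing one RK4 step at a time; state shown every 10 steps (Δt=0.2):
t=0.200: state=(2.769)
t=0.400: state=(3.667)
t=0.600: state=(4.691)
t=0.800: state=(5.775)
t=1.000: state=(6.839)
t=1.200: state=(7.806)
t=1.380: state=(8.552)
next step: t=1.400: state=(8.627) — x has crossed 8.59
linear interpolation between t=1.380 (8.55181) and t=1.400 (8.62654) → t≈1.390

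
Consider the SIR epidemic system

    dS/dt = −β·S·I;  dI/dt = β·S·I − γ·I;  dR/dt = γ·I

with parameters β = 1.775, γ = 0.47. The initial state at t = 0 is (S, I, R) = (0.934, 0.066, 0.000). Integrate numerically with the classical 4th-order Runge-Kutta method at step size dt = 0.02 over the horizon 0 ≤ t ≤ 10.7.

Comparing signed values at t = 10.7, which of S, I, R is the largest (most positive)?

t=0.000: state=(0.934, 0.066, 0.000)
step 1 (dt=0.02): k1=(-0.109, 0.078, 0.031), k2=(-0.111, 0.079, 0.031), k3=(-0.111, 0.079, 0.031), k4=(-0.112, 0.080, 0.032); state += dt/6·(k1+2k2+2k3+k4)
t=0.020: state=(0.932, 0.068, 0.001)
t=0.040: state=(0.930, 0.069, 0.001)
t=0.060: state=(0.927, 0.071, 0.002)
continuing one RK4 step at a time; state shown every 25 steps (Δt=0.5):
t=0.500: state=(0.863, 0.116, 0.021)
t=1.000: state=(0.755, 0.189, 0.056)
t=1.500: state=(0.615, 0.274, 0.111)
t=2.000: state=(0.465, 0.350, 0.185)
t=2.500: state=(0.333, 0.394, 0.273)
t=3.000: state=(0.234, 0.399, 0.367)
t=3.500: state=(0.165, 0.376, 0.458)
t=4.000: state=(0.120, 0.337, 0.542)
t=4.500: state=(0.091, 0.293, 0.616)
t=5.000: state=(0.072, 0.248, 0.680)
t=5.500: state=(0.059, 0.208, 0.733)
t=6.000: state=(0.049, 0.173, 0.778)
t=6.500: state=(0.043, 0.142, 0.815)
t=7.000: state=(0.038, 0.116, 0.845)
t=7.500: state=(0.035, 0.095, 0.870)
t=8.000: state=(0.032, 0.077, 0.890)
t=8.500: state=(0.030, 0.063, 0.907)
t=9.000: state=(0.029, 0.051, 0.920)
t=9.500: state=(0.028, 0.041, 0.931)
t=10.000: state=(0.027, 0.034, 0.940)
t=10.500: state=(0.026, 0.027, 0.947)
t=10.700: state=(0.026, 0.025, 0.949)
compare at T: S=0.026, I=0.025, R=0.949

largest component: R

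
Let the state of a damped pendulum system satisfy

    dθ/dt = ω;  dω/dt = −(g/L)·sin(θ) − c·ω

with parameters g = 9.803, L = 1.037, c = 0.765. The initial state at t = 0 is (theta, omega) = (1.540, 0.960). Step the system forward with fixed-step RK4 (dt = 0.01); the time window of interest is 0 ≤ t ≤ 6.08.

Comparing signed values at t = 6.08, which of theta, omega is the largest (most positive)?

largest component: omega

t=0.000: state=(1.540, 0.960)
step 1 (dt=0.01): k1=(0.960, -10.183), k2=(0.909, -10.145), k3=(0.909, -10.146), k4=(0.859, -10.108); state += dt/6·(k1+2k2+2k3+k4)
t=0.010: state=(1.549, 0.859)
t=0.020: state=(1.557, 0.758)
t=0.030: state=(1.564, 0.658)
continuing one RK4 step at a time; state shown every 20 steps (Δt=0.2):
t=0.200: state=(1.538, -0.929)
t=0.400: state=(1.188, -2.511)
t=0.600: state=(0.573, -3.495)
t=0.800: state=(-0.133, -3.354)
t=1.000: state=(-0.695, -2.138)
t=1.200: state=(-0.962, -0.511)
t=1.400: state=(-0.908, 0.997)
t=1.600: state=(-0.592, 2.063)
t=1.800: state=(-0.133, 2.386)
t=2.000: state=(0.305, 1.873)
t=2.200: state=(0.580, 0.825)
t=2.400: state=(0.629, -0.317)
t=2.600: state=(0.471, -1.206)
t=2.800: state=(0.180, -1.599)
t=3.000: state=(-0.129, -1.404)
t=3.200: state=(-0.351, -0.765)
t=3.400: state=(-0.425, 0.030)
t=3.600: state=(-0.348, 0.702)
t=3.800: state=(-0.166, 1.053)
t=4.000: state=(0.046, 1.002)
t=4.200: state=(0.213, 0.619)
t=4.400: state=(0.284, 0.084)
t=4.600: state=(0.249, -0.403)
t=4.800: state=(0.136, -0.687)
t=5.000: state=(-0.007, -0.700)
t=5.200: state=(-0.128, -0.473)
t=5.400: state=(-0.188, -0.119)
t=5.600: state=(-0.176, 0.225)
t=5.800: state=(-0.106, 0.444)
t=6.000: state=(-0.011, 0.483)
t=6.080: state=(0.027, 0.448)
compare at T: theta=0.027, omega=0.448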